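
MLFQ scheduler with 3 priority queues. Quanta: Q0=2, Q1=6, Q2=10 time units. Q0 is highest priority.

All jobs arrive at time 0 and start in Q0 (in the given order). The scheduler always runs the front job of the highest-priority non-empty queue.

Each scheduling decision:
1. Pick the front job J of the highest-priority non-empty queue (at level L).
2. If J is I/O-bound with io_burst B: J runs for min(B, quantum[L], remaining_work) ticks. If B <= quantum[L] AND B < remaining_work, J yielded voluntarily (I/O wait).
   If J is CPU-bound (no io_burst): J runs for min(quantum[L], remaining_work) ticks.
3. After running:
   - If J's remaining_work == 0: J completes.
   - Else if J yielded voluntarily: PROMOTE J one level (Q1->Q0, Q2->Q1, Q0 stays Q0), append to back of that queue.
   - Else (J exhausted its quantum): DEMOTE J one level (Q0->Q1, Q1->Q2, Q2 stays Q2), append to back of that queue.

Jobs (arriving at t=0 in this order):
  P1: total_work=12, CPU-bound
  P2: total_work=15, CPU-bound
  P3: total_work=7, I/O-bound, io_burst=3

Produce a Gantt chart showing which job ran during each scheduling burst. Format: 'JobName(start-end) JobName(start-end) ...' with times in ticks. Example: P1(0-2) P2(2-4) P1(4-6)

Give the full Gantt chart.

Answer: P1(0-2) P2(2-4) P3(4-6) P1(6-12) P2(12-18) P3(18-21) P3(21-23) P1(23-27) P2(27-34)

Derivation:
t=0-2: P1@Q0 runs 2, rem=10, quantum used, demote→Q1. Q0=[P2,P3] Q1=[P1] Q2=[]
t=2-4: P2@Q0 runs 2, rem=13, quantum used, demote→Q1. Q0=[P3] Q1=[P1,P2] Q2=[]
t=4-6: P3@Q0 runs 2, rem=5, quantum used, demote→Q1. Q0=[] Q1=[P1,P2,P3] Q2=[]
t=6-12: P1@Q1 runs 6, rem=4, quantum used, demote→Q2. Q0=[] Q1=[P2,P3] Q2=[P1]
t=12-18: P2@Q1 runs 6, rem=7, quantum used, demote→Q2. Q0=[] Q1=[P3] Q2=[P1,P2]
t=18-21: P3@Q1 runs 3, rem=2, I/O yield, promote→Q0. Q0=[P3] Q1=[] Q2=[P1,P2]
t=21-23: P3@Q0 runs 2, rem=0, completes. Q0=[] Q1=[] Q2=[P1,P2]
t=23-27: P1@Q2 runs 4, rem=0, completes. Q0=[] Q1=[] Q2=[P2]
t=27-34: P2@Q2 runs 7, rem=0, completes. Q0=[] Q1=[] Q2=[]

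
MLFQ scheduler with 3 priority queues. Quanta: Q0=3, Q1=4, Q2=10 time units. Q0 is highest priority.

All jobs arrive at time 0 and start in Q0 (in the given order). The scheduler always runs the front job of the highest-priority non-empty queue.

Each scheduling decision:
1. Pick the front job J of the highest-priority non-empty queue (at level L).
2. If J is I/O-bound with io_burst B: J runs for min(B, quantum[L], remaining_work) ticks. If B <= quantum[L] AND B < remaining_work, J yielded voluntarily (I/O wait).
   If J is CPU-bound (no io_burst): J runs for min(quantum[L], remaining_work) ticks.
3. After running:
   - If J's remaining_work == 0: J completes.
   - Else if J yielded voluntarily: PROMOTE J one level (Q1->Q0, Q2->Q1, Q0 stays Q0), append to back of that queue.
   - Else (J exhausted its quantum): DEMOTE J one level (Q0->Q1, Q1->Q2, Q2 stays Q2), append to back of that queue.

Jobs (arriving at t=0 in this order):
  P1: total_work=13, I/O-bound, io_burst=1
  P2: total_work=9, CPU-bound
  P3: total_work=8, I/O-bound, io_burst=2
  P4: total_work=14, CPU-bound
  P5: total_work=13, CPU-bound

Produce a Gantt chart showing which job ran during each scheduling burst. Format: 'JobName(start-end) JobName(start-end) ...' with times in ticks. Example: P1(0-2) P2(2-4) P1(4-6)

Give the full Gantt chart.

t=0-1: P1@Q0 runs 1, rem=12, I/O yield, promote→Q0. Q0=[P2,P3,P4,P5,P1] Q1=[] Q2=[]
t=1-4: P2@Q0 runs 3, rem=6, quantum used, demote→Q1. Q0=[P3,P4,P5,P1] Q1=[P2] Q2=[]
t=4-6: P3@Q0 runs 2, rem=6, I/O yield, promote→Q0. Q0=[P4,P5,P1,P3] Q1=[P2] Q2=[]
t=6-9: P4@Q0 runs 3, rem=11, quantum used, demote→Q1. Q0=[P5,P1,P3] Q1=[P2,P4] Q2=[]
t=9-12: P5@Q0 runs 3, rem=10, quantum used, demote→Q1. Q0=[P1,P3] Q1=[P2,P4,P5] Q2=[]
t=12-13: P1@Q0 runs 1, rem=11, I/O yield, promote→Q0. Q0=[P3,P1] Q1=[P2,P4,P5] Q2=[]
t=13-15: P3@Q0 runs 2, rem=4, I/O yield, promote→Q0. Q0=[P1,P3] Q1=[P2,P4,P5] Q2=[]
t=15-16: P1@Q0 runs 1, rem=10, I/O yield, promote→Q0. Q0=[P3,P1] Q1=[P2,P4,P5] Q2=[]
t=16-18: P3@Q0 runs 2, rem=2, I/O yield, promote→Q0. Q0=[P1,P3] Q1=[P2,P4,P5] Q2=[]
t=18-19: P1@Q0 runs 1, rem=9, I/O yield, promote→Q0. Q0=[P3,P1] Q1=[P2,P4,P5] Q2=[]
t=19-21: P3@Q0 runs 2, rem=0, completes. Q0=[P1] Q1=[P2,P4,P5] Q2=[]
t=21-22: P1@Q0 runs 1, rem=8, I/O yield, promote→Q0. Q0=[P1] Q1=[P2,P4,P5] Q2=[]
t=22-23: P1@Q0 runs 1, rem=7, I/O yield, promote→Q0. Q0=[P1] Q1=[P2,P4,P5] Q2=[]
t=23-24: P1@Q0 runs 1, rem=6, I/O yield, promote→Q0. Q0=[P1] Q1=[P2,P4,P5] Q2=[]
t=24-25: P1@Q0 runs 1, rem=5, I/O yield, promote→Q0. Q0=[P1] Q1=[P2,P4,P5] Q2=[]
t=25-26: P1@Q0 runs 1, rem=4, I/O yield, promote→Q0. Q0=[P1] Q1=[P2,P4,P5] Q2=[]
t=26-27: P1@Q0 runs 1, rem=3, I/O yield, promote→Q0. Q0=[P1] Q1=[P2,P4,P5] Q2=[]
t=27-28: P1@Q0 runs 1, rem=2, I/O yield, promote→Q0. Q0=[P1] Q1=[P2,P4,P5] Q2=[]
t=28-29: P1@Q0 runs 1, rem=1, I/O yield, promote→Q0. Q0=[P1] Q1=[P2,P4,P5] Q2=[]
t=29-30: P1@Q0 runs 1, rem=0, completes. Q0=[] Q1=[P2,P4,P5] Q2=[]
t=30-34: P2@Q1 runs 4, rem=2, quantum used, demote→Q2. Q0=[] Q1=[P4,P5] Q2=[P2]
t=34-38: P4@Q1 runs 4, rem=7, quantum used, demote→Q2. Q0=[] Q1=[P5] Q2=[P2,P4]
t=38-42: P5@Q1 runs 4, rem=6, quantum used, demote→Q2. Q0=[] Q1=[] Q2=[P2,P4,P5]
t=42-44: P2@Q2 runs 2, rem=0, completes. Q0=[] Q1=[] Q2=[P4,P5]
t=44-51: P4@Q2 runs 7, rem=0, completes. Q0=[] Q1=[] Q2=[P5]
t=51-57: P5@Q2 runs 6, rem=0, completes. Q0=[] Q1=[] Q2=[]

Answer: P1(0-1) P2(1-4) P3(4-6) P4(6-9) P5(9-12) P1(12-13) P3(13-15) P1(15-16) P3(16-18) P1(18-19) P3(19-21) P1(21-22) P1(22-23) P1(23-24) P1(24-25) P1(25-26) P1(26-27) P1(27-28) P1(28-29) P1(29-30) P2(30-34) P4(34-38) P5(38-42) P2(42-44) P4(44-51) P5(51-57)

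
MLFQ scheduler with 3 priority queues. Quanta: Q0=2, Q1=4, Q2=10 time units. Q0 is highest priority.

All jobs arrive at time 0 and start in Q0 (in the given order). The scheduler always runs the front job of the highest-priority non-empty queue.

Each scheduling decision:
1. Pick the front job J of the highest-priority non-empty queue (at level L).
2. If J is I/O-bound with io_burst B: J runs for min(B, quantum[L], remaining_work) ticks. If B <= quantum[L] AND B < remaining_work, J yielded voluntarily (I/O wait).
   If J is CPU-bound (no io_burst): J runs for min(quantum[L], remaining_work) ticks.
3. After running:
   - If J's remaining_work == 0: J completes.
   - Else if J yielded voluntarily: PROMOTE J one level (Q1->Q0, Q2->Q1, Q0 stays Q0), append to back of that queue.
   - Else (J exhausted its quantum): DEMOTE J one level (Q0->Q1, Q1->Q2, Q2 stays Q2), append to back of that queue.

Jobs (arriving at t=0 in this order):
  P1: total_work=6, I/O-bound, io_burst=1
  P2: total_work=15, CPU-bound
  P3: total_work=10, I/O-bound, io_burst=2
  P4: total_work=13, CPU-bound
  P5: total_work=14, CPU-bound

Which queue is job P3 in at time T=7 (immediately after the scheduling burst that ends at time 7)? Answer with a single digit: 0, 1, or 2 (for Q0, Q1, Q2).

Answer: 0

Derivation:
t=0-1: P1@Q0 runs 1, rem=5, I/O yield, promote→Q0. Q0=[P2,P3,P4,P5,P1] Q1=[] Q2=[]
t=1-3: P2@Q0 runs 2, rem=13, quantum used, demote→Q1. Q0=[P3,P4,P5,P1] Q1=[P2] Q2=[]
t=3-5: P3@Q0 runs 2, rem=8, I/O yield, promote→Q0. Q0=[P4,P5,P1,P3] Q1=[P2] Q2=[]
t=5-7: P4@Q0 runs 2, rem=11, quantum used, demote→Q1. Q0=[P5,P1,P3] Q1=[P2,P4] Q2=[]
t=7-9: P5@Q0 runs 2, rem=12, quantum used, demote→Q1. Q0=[P1,P3] Q1=[P2,P4,P5] Q2=[]
t=9-10: P1@Q0 runs 1, rem=4, I/O yield, promote→Q0. Q0=[P3,P1] Q1=[P2,P4,P5] Q2=[]
t=10-12: P3@Q0 runs 2, rem=6, I/O yield, promote→Q0. Q0=[P1,P3] Q1=[P2,P4,P5] Q2=[]
t=12-13: P1@Q0 runs 1, rem=3, I/O yield, promote→Q0. Q0=[P3,P1] Q1=[P2,P4,P5] Q2=[]
t=13-15: P3@Q0 runs 2, rem=4, I/O yield, promote→Q0. Q0=[P1,P3] Q1=[P2,P4,P5] Q2=[]
t=15-16: P1@Q0 runs 1, rem=2, I/O yield, promote→Q0. Q0=[P3,P1] Q1=[P2,P4,P5] Q2=[]
t=16-18: P3@Q0 runs 2, rem=2, I/O yield, promote→Q0. Q0=[P1,P3] Q1=[P2,P4,P5] Q2=[]
t=18-19: P1@Q0 runs 1, rem=1, I/O yield, promote→Q0. Q0=[P3,P1] Q1=[P2,P4,P5] Q2=[]
t=19-21: P3@Q0 runs 2, rem=0, completes. Q0=[P1] Q1=[P2,P4,P5] Q2=[]
t=21-22: P1@Q0 runs 1, rem=0, completes. Q0=[] Q1=[P2,P4,P5] Q2=[]
t=22-26: P2@Q1 runs 4, rem=9, quantum used, demote→Q2. Q0=[] Q1=[P4,P5] Q2=[P2]
t=26-30: P4@Q1 runs 4, rem=7, quantum used, demote→Q2. Q0=[] Q1=[P5] Q2=[P2,P4]
t=30-34: P5@Q1 runs 4, rem=8, quantum used, demote→Q2. Q0=[] Q1=[] Q2=[P2,P4,P5]
t=34-43: P2@Q2 runs 9, rem=0, completes. Q0=[] Q1=[] Q2=[P4,P5]
t=43-50: P4@Q2 runs 7, rem=0, completes. Q0=[] Q1=[] Q2=[P5]
t=50-58: P5@Q2 runs 8, rem=0, completes. Q0=[] Q1=[] Q2=[]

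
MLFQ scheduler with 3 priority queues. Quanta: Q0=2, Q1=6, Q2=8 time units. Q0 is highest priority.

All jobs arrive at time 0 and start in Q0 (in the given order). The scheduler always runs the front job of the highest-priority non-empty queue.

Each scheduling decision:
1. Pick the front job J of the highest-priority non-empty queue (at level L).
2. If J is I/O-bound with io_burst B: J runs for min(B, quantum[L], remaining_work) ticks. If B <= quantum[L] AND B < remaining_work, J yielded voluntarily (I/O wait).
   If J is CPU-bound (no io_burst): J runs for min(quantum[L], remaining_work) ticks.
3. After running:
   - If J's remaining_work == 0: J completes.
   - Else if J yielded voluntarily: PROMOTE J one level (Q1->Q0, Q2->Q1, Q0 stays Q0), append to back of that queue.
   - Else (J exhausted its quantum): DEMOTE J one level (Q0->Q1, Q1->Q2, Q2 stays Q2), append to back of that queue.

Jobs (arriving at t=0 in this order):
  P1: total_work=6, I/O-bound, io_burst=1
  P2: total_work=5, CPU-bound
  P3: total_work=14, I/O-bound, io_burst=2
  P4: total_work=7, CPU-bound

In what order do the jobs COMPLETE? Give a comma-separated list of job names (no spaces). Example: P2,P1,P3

t=0-1: P1@Q0 runs 1, rem=5, I/O yield, promote→Q0. Q0=[P2,P3,P4,P1] Q1=[] Q2=[]
t=1-3: P2@Q0 runs 2, rem=3, quantum used, demote→Q1. Q0=[P3,P4,P1] Q1=[P2] Q2=[]
t=3-5: P3@Q0 runs 2, rem=12, I/O yield, promote→Q0. Q0=[P4,P1,P3] Q1=[P2] Q2=[]
t=5-7: P4@Q0 runs 2, rem=5, quantum used, demote→Q1. Q0=[P1,P3] Q1=[P2,P4] Q2=[]
t=7-8: P1@Q0 runs 1, rem=4, I/O yield, promote→Q0. Q0=[P3,P1] Q1=[P2,P4] Q2=[]
t=8-10: P3@Q0 runs 2, rem=10, I/O yield, promote→Q0. Q0=[P1,P3] Q1=[P2,P4] Q2=[]
t=10-11: P1@Q0 runs 1, rem=3, I/O yield, promote→Q0. Q0=[P3,P1] Q1=[P2,P4] Q2=[]
t=11-13: P3@Q0 runs 2, rem=8, I/O yield, promote→Q0. Q0=[P1,P3] Q1=[P2,P4] Q2=[]
t=13-14: P1@Q0 runs 1, rem=2, I/O yield, promote→Q0. Q0=[P3,P1] Q1=[P2,P4] Q2=[]
t=14-16: P3@Q0 runs 2, rem=6, I/O yield, promote→Q0. Q0=[P1,P3] Q1=[P2,P4] Q2=[]
t=16-17: P1@Q0 runs 1, rem=1, I/O yield, promote→Q0. Q0=[P3,P1] Q1=[P2,P4] Q2=[]
t=17-19: P3@Q0 runs 2, rem=4, I/O yield, promote→Q0. Q0=[P1,P3] Q1=[P2,P4] Q2=[]
t=19-20: P1@Q0 runs 1, rem=0, completes. Q0=[P3] Q1=[P2,P4] Q2=[]
t=20-22: P3@Q0 runs 2, rem=2, I/O yield, promote→Q0. Q0=[P3] Q1=[P2,P4] Q2=[]
t=22-24: P3@Q0 runs 2, rem=0, completes. Q0=[] Q1=[P2,P4] Q2=[]
t=24-27: P2@Q1 runs 3, rem=0, completes. Q0=[] Q1=[P4] Q2=[]
t=27-32: P4@Q1 runs 5, rem=0, completes. Q0=[] Q1=[] Q2=[]

Answer: P1,P3,P2,P4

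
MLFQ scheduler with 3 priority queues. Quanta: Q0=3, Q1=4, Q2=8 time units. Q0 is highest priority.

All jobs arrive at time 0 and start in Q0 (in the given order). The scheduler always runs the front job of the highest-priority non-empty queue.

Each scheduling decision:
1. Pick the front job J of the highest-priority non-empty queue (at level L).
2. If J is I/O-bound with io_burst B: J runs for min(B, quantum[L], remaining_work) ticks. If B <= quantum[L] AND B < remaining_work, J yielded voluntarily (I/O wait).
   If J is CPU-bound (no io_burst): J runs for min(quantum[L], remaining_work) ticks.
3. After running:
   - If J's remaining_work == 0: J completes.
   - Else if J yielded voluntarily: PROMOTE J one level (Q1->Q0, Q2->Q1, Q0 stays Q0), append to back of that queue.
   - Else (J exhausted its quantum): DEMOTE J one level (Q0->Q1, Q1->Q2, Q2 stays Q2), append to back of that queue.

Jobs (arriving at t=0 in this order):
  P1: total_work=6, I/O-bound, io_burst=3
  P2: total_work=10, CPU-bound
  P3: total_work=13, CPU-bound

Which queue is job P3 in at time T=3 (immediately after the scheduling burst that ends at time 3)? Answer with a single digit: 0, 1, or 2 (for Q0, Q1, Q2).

Answer: 0

Derivation:
t=0-3: P1@Q0 runs 3, rem=3, I/O yield, promote→Q0. Q0=[P2,P3,P1] Q1=[] Q2=[]
t=3-6: P2@Q0 runs 3, rem=7, quantum used, demote→Q1. Q0=[P3,P1] Q1=[P2] Q2=[]
t=6-9: P3@Q0 runs 3, rem=10, quantum used, demote→Q1. Q0=[P1] Q1=[P2,P3] Q2=[]
t=9-12: P1@Q0 runs 3, rem=0, completes. Q0=[] Q1=[P2,P3] Q2=[]
t=12-16: P2@Q1 runs 4, rem=3, quantum used, demote→Q2. Q0=[] Q1=[P3] Q2=[P2]
t=16-20: P3@Q1 runs 4, rem=6, quantum used, demote→Q2. Q0=[] Q1=[] Q2=[P2,P3]
t=20-23: P2@Q2 runs 3, rem=0, completes. Q0=[] Q1=[] Q2=[P3]
t=23-29: P3@Q2 runs 6, rem=0, completes. Q0=[] Q1=[] Q2=[]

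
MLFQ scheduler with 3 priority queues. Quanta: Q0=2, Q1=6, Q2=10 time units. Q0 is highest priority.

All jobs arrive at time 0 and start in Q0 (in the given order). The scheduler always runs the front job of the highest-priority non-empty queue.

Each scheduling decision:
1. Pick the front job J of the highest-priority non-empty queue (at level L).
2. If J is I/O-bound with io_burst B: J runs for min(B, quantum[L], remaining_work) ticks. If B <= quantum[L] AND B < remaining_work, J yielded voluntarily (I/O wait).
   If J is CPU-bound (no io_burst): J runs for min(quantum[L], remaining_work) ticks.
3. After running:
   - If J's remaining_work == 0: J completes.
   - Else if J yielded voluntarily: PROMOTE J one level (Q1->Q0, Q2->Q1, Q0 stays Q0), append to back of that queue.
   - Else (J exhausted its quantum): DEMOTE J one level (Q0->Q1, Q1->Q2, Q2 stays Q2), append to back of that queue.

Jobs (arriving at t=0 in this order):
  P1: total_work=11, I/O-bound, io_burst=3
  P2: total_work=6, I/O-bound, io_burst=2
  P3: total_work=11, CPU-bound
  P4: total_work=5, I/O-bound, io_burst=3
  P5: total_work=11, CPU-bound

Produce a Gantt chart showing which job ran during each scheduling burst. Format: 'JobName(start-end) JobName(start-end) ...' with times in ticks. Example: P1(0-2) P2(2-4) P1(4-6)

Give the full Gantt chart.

Answer: P1(0-2) P2(2-4) P3(4-6) P4(6-8) P5(8-10) P2(10-12) P2(12-14) P1(14-17) P1(17-19) P3(19-25) P4(25-28) P5(28-34) P1(34-37) P1(37-38) P3(38-41) P5(41-44)

Derivation:
t=0-2: P1@Q0 runs 2, rem=9, quantum used, demote→Q1. Q0=[P2,P3,P4,P5] Q1=[P1] Q2=[]
t=2-4: P2@Q0 runs 2, rem=4, I/O yield, promote→Q0. Q0=[P3,P4,P5,P2] Q1=[P1] Q2=[]
t=4-6: P3@Q0 runs 2, rem=9, quantum used, demote→Q1. Q0=[P4,P5,P2] Q1=[P1,P3] Q2=[]
t=6-8: P4@Q0 runs 2, rem=3, quantum used, demote→Q1. Q0=[P5,P2] Q1=[P1,P3,P4] Q2=[]
t=8-10: P5@Q0 runs 2, rem=9, quantum used, demote→Q1. Q0=[P2] Q1=[P1,P3,P4,P5] Q2=[]
t=10-12: P2@Q0 runs 2, rem=2, I/O yield, promote→Q0. Q0=[P2] Q1=[P1,P3,P4,P5] Q2=[]
t=12-14: P2@Q0 runs 2, rem=0, completes. Q0=[] Q1=[P1,P3,P4,P5] Q2=[]
t=14-17: P1@Q1 runs 3, rem=6, I/O yield, promote→Q0. Q0=[P1] Q1=[P3,P4,P5] Q2=[]
t=17-19: P1@Q0 runs 2, rem=4, quantum used, demote→Q1. Q0=[] Q1=[P3,P4,P5,P1] Q2=[]
t=19-25: P3@Q1 runs 6, rem=3, quantum used, demote→Q2. Q0=[] Q1=[P4,P5,P1] Q2=[P3]
t=25-28: P4@Q1 runs 3, rem=0, completes. Q0=[] Q1=[P5,P1] Q2=[P3]
t=28-34: P5@Q1 runs 6, rem=3, quantum used, demote→Q2. Q0=[] Q1=[P1] Q2=[P3,P5]
t=34-37: P1@Q1 runs 3, rem=1, I/O yield, promote→Q0. Q0=[P1] Q1=[] Q2=[P3,P5]
t=37-38: P1@Q0 runs 1, rem=0, completes. Q0=[] Q1=[] Q2=[P3,P5]
t=38-41: P3@Q2 runs 3, rem=0, completes. Q0=[] Q1=[] Q2=[P5]
t=41-44: P5@Q2 runs 3, rem=0, completes. Q0=[] Q1=[] Q2=[]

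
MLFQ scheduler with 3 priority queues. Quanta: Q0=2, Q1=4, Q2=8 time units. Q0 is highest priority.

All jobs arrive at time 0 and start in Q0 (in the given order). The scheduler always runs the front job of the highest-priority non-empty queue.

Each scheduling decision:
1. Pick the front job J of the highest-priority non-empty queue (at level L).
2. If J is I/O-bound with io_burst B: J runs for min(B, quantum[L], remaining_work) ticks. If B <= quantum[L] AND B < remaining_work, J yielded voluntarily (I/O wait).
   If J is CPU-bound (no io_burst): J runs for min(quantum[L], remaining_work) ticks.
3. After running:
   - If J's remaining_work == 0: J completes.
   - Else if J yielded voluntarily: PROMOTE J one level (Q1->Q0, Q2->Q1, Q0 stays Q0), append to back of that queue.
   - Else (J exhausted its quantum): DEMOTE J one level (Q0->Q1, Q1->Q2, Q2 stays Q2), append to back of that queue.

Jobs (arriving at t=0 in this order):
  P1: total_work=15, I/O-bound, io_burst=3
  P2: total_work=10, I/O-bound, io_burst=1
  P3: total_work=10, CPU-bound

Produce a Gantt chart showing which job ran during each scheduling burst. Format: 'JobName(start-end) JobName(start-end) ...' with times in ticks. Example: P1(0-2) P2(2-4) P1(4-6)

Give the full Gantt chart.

Answer: P1(0-2) P2(2-3) P3(3-5) P2(5-6) P2(6-7) P2(7-8) P2(8-9) P2(9-10) P2(10-11) P2(11-12) P2(12-13) P2(13-14) P1(14-17) P1(17-19) P3(19-23) P1(23-26) P1(26-28) P1(28-31) P3(31-35)

Derivation:
t=0-2: P1@Q0 runs 2, rem=13, quantum used, demote→Q1. Q0=[P2,P3] Q1=[P1] Q2=[]
t=2-3: P2@Q0 runs 1, rem=9, I/O yield, promote→Q0. Q0=[P3,P2] Q1=[P1] Q2=[]
t=3-5: P3@Q0 runs 2, rem=8, quantum used, demote→Q1. Q0=[P2] Q1=[P1,P3] Q2=[]
t=5-6: P2@Q0 runs 1, rem=8, I/O yield, promote→Q0. Q0=[P2] Q1=[P1,P3] Q2=[]
t=6-7: P2@Q0 runs 1, rem=7, I/O yield, promote→Q0. Q0=[P2] Q1=[P1,P3] Q2=[]
t=7-8: P2@Q0 runs 1, rem=6, I/O yield, promote→Q0. Q0=[P2] Q1=[P1,P3] Q2=[]
t=8-9: P2@Q0 runs 1, rem=5, I/O yield, promote→Q0. Q0=[P2] Q1=[P1,P3] Q2=[]
t=9-10: P2@Q0 runs 1, rem=4, I/O yield, promote→Q0. Q0=[P2] Q1=[P1,P3] Q2=[]
t=10-11: P2@Q0 runs 1, rem=3, I/O yield, promote→Q0. Q0=[P2] Q1=[P1,P3] Q2=[]
t=11-12: P2@Q0 runs 1, rem=2, I/O yield, promote→Q0. Q0=[P2] Q1=[P1,P3] Q2=[]
t=12-13: P2@Q0 runs 1, rem=1, I/O yield, promote→Q0. Q0=[P2] Q1=[P1,P3] Q2=[]
t=13-14: P2@Q0 runs 1, rem=0, completes. Q0=[] Q1=[P1,P3] Q2=[]
t=14-17: P1@Q1 runs 3, rem=10, I/O yield, promote→Q0. Q0=[P1] Q1=[P3] Q2=[]
t=17-19: P1@Q0 runs 2, rem=8, quantum used, demote→Q1. Q0=[] Q1=[P3,P1] Q2=[]
t=19-23: P3@Q1 runs 4, rem=4, quantum used, demote→Q2. Q0=[] Q1=[P1] Q2=[P3]
t=23-26: P1@Q1 runs 3, rem=5, I/O yield, promote→Q0. Q0=[P1] Q1=[] Q2=[P3]
t=26-28: P1@Q0 runs 2, rem=3, quantum used, demote→Q1. Q0=[] Q1=[P1] Q2=[P3]
t=28-31: P1@Q1 runs 3, rem=0, completes. Q0=[] Q1=[] Q2=[P3]
t=31-35: P3@Q2 runs 4, rem=0, completes. Q0=[] Q1=[] Q2=[]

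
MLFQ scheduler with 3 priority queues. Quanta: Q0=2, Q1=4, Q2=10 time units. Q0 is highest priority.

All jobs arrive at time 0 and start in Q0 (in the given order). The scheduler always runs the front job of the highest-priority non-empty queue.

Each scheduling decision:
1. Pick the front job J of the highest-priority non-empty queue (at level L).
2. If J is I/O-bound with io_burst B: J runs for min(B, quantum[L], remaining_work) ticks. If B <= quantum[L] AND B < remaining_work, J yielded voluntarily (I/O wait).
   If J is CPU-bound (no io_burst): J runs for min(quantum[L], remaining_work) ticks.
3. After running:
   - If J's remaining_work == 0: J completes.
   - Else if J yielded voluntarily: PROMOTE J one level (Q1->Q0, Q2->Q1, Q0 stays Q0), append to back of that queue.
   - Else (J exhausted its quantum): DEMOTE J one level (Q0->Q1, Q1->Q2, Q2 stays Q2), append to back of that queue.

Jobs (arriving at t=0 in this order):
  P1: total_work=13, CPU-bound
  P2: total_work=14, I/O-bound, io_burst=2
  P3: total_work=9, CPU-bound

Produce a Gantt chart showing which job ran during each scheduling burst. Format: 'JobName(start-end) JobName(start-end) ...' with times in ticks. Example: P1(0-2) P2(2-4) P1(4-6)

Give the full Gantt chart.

Answer: P1(0-2) P2(2-4) P3(4-6) P2(6-8) P2(8-10) P2(10-12) P2(12-14) P2(14-16) P2(16-18) P1(18-22) P3(22-26) P1(26-33) P3(33-36)

Derivation:
t=0-2: P1@Q0 runs 2, rem=11, quantum used, demote→Q1. Q0=[P2,P3] Q1=[P1] Q2=[]
t=2-4: P2@Q0 runs 2, rem=12, I/O yield, promote→Q0. Q0=[P3,P2] Q1=[P1] Q2=[]
t=4-6: P3@Q0 runs 2, rem=7, quantum used, demote→Q1. Q0=[P2] Q1=[P1,P3] Q2=[]
t=6-8: P2@Q0 runs 2, rem=10, I/O yield, promote→Q0. Q0=[P2] Q1=[P1,P3] Q2=[]
t=8-10: P2@Q0 runs 2, rem=8, I/O yield, promote→Q0. Q0=[P2] Q1=[P1,P3] Q2=[]
t=10-12: P2@Q0 runs 2, rem=6, I/O yield, promote→Q0. Q0=[P2] Q1=[P1,P3] Q2=[]
t=12-14: P2@Q0 runs 2, rem=4, I/O yield, promote→Q0. Q0=[P2] Q1=[P1,P3] Q2=[]
t=14-16: P2@Q0 runs 2, rem=2, I/O yield, promote→Q0. Q0=[P2] Q1=[P1,P3] Q2=[]
t=16-18: P2@Q0 runs 2, rem=0, completes. Q0=[] Q1=[P1,P3] Q2=[]
t=18-22: P1@Q1 runs 4, rem=7, quantum used, demote→Q2. Q0=[] Q1=[P3] Q2=[P1]
t=22-26: P3@Q1 runs 4, rem=3, quantum used, demote→Q2. Q0=[] Q1=[] Q2=[P1,P3]
t=26-33: P1@Q2 runs 7, rem=0, completes. Q0=[] Q1=[] Q2=[P3]
t=33-36: P3@Q2 runs 3, rem=0, completes. Q0=[] Q1=[] Q2=[]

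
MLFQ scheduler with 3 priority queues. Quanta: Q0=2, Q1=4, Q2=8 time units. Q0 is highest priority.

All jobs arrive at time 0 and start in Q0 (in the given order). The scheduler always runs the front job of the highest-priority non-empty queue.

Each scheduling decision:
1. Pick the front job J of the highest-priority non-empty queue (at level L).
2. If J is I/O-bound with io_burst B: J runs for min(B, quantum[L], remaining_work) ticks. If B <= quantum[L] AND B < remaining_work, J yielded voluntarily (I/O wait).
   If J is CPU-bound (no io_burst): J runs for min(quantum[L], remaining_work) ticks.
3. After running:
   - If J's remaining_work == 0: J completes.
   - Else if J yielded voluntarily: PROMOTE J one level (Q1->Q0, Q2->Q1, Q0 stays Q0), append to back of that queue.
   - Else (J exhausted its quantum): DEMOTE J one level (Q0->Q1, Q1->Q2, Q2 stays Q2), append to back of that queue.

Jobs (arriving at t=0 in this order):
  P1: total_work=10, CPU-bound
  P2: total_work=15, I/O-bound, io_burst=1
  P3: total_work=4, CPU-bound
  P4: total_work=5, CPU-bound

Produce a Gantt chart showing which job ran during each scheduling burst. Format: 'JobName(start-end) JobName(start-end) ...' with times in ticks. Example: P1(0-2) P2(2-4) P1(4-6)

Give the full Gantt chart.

t=0-2: P1@Q0 runs 2, rem=8, quantum used, demote→Q1. Q0=[P2,P3,P4] Q1=[P1] Q2=[]
t=2-3: P2@Q0 runs 1, rem=14, I/O yield, promote→Q0. Q0=[P3,P4,P2] Q1=[P1] Q2=[]
t=3-5: P3@Q0 runs 2, rem=2, quantum used, demote→Q1. Q0=[P4,P2] Q1=[P1,P3] Q2=[]
t=5-7: P4@Q0 runs 2, rem=3, quantum used, demote→Q1. Q0=[P2] Q1=[P1,P3,P4] Q2=[]
t=7-8: P2@Q0 runs 1, rem=13, I/O yield, promote→Q0. Q0=[P2] Q1=[P1,P3,P4] Q2=[]
t=8-9: P2@Q0 runs 1, rem=12, I/O yield, promote→Q0. Q0=[P2] Q1=[P1,P3,P4] Q2=[]
t=9-10: P2@Q0 runs 1, rem=11, I/O yield, promote→Q0. Q0=[P2] Q1=[P1,P3,P4] Q2=[]
t=10-11: P2@Q0 runs 1, rem=10, I/O yield, promote→Q0. Q0=[P2] Q1=[P1,P3,P4] Q2=[]
t=11-12: P2@Q0 runs 1, rem=9, I/O yield, promote→Q0. Q0=[P2] Q1=[P1,P3,P4] Q2=[]
t=12-13: P2@Q0 runs 1, rem=8, I/O yield, promote→Q0. Q0=[P2] Q1=[P1,P3,P4] Q2=[]
t=13-14: P2@Q0 runs 1, rem=7, I/O yield, promote→Q0. Q0=[P2] Q1=[P1,P3,P4] Q2=[]
t=14-15: P2@Q0 runs 1, rem=6, I/O yield, promote→Q0. Q0=[P2] Q1=[P1,P3,P4] Q2=[]
t=15-16: P2@Q0 runs 1, rem=5, I/O yield, promote→Q0. Q0=[P2] Q1=[P1,P3,P4] Q2=[]
t=16-17: P2@Q0 runs 1, rem=4, I/O yield, promote→Q0. Q0=[P2] Q1=[P1,P3,P4] Q2=[]
t=17-18: P2@Q0 runs 1, rem=3, I/O yield, promote→Q0. Q0=[P2] Q1=[P1,P3,P4] Q2=[]
t=18-19: P2@Q0 runs 1, rem=2, I/O yield, promote→Q0. Q0=[P2] Q1=[P1,P3,P4] Q2=[]
t=19-20: P2@Q0 runs 1, rem=1, I/O yield, promote→Q0. Q0=[P2] Q1=[P1,P3,P4] Q2=[]
t=20-21: P2@Q0 runs 1, rem=0, completes. Q0=[] Q1=[P1,P3,P4] Q2=[]
t=21-25: P1@Q1 runs 4, rem=4, quantum used, demote→Q2. Q0=[] Q1=[P3,P4] Q2=[P1]
t=25-27: P3@Q1 runs 2, rem=0, completes. Q0=[] Q1=[P4] Q2=[P1]
t=27-30: P4@Q1 runs 3, rem=0, completes. Q0=[] Q1=[] Q2=[P1]
t=30-34: P1@Q2 runs 4, rem=0, completes. Q0=[] Q1=[] Q2=[]

Answer: P1(0-2) P2(2-3) P3(3-5) P4(5-7) P2(7-8) P2(8-9) P2(9-10) P2(10-11) P2(11-12) P2(12-13) P2(13-14) P2(14-15) P2(15-16) P2(16-17) P2(17-18) P2(18-19) P2(19-20) P2(20-21) P1(21-25) P3(25-27) P4(27-30) P1(30-34)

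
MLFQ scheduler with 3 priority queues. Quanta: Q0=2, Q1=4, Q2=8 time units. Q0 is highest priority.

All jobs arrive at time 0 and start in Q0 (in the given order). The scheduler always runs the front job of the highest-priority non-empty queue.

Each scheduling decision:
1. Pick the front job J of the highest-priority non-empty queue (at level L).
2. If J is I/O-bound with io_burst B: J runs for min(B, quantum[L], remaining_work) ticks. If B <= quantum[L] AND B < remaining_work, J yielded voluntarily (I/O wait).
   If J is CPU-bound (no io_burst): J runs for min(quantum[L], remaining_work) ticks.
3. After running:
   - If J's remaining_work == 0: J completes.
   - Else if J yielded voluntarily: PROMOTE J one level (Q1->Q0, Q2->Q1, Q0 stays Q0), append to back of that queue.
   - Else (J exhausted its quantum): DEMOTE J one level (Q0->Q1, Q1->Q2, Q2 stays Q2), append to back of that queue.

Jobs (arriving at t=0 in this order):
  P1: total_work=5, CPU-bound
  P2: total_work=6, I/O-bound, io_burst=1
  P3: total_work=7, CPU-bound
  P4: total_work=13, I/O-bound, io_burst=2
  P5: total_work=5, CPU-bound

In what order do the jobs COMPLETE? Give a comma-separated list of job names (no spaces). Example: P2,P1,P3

Answer: P2,P4,P1,P5,P3

Derivation:
t=0-2: P1@Q0 runs 2, rem=3, quantum used, demote→Q1. Q0=[P2,P3,P4,P5] Q1=[P1] Q2=[]
t=2-3: P2@Q0 runs 1, rem=5, I/O yield, promote→Q0. Q0=[P3,P4,P5,P2] Q1=[P1] Q2=[]
t=3-5: P3@Q0 runs 2, rem=5, quantum used, demote→Q1. Q0=[P4,P5,P2] Q1=[P1,P3] Q2=[]
t=5-7: P4@Q0 runs 2, rem=11, I/O yield, promote→Q0. Q0=[P5,P2,P4] Q1=[P1,P3] Q2=[]
t=7-9: P5@Q0 runs 2, rem=3, quantum used, demote→Q1. Q0=[P2,P4] Q1=[P1,P3,P5] Q2=[]
t=9-10: P2@Q0 runs 1, rem=4, I/O yield, promote→Q0. Q0=[P4,P2] Q1=[P1,P3,P5] Q2=[]
t=10-12: P4@Q0 runs 2, rem=9, I/O yield, promote→Q0. Q0=[P2,P4] Q1=[P1,P3,P5] Q2=[]
t=12-13: P2@Q0 runs 1, rem=3, I/O yield, promote→Q0. Q0=[P4,P2] Q1=[P1,P3,P5] Q2=[]
t=13-15: P4@Q0 runs 2, rem=7, I/O yield, promote→Q0. Q0=[P2,P4] Q1=[P1,P3,P5] Q2=[]
t=15-16: P2@Q0 runs 1, rem=2, I/O yield, promote→Q0. Q0=[P4,P2] Q1=[P1,P3,P5] Q2=[]
t=16-18: P4@Q0 runs 2, rem=5, I/O yield, promote→Q0. Q0=[P2,P4] Q1=[P1,P3,P5] Q2=[]
t=18-19: P2@Q0 runs 1, rem=1, I/O yield, promote→Q0. Q0=[P4,P2] Q1=[P1,P3,P5] Q2=[]
t=19-21: P4@Q0 runs 2, rem=3, I/O yield, promote→Q0. Q0=[P2,P4] Q1=[P1,P3,P5] Q2=[]
t=21-22: P2@Q0 runs 1, rem=0, completes. Q0=[P4] Q1=[P1,P3,P5] Q2=[]
t=22-24: P4@Q0 runs 2, rem=1, I/O yield, promote→Q0. Q0=[P4] Q1=[P1,P3,P5] Q2=[]
t=24-25: P4@Q0 runs 1, rem=0, completes. Q0=[] Q1=[P1,P3,P5] Q2=[]
t=25-28: P1@Q1 runs 3, rem=0, completes. Q0=[] Q1=[P3,P5] Q2=[]
t=28-32: P3@Q1 runs 4, rem=1, quantum used, demote→Q2. Q0=[] Q1=[P5] Q2=[P3]
t=32-35: P5@Q1 runs 3, rem=0, completes. Q0=[] Q1=[] Q2=[P3]
t=35-36: P3@Q2 runs 1, rem=0, completes. Q0=[] Q1=[] Q2=[]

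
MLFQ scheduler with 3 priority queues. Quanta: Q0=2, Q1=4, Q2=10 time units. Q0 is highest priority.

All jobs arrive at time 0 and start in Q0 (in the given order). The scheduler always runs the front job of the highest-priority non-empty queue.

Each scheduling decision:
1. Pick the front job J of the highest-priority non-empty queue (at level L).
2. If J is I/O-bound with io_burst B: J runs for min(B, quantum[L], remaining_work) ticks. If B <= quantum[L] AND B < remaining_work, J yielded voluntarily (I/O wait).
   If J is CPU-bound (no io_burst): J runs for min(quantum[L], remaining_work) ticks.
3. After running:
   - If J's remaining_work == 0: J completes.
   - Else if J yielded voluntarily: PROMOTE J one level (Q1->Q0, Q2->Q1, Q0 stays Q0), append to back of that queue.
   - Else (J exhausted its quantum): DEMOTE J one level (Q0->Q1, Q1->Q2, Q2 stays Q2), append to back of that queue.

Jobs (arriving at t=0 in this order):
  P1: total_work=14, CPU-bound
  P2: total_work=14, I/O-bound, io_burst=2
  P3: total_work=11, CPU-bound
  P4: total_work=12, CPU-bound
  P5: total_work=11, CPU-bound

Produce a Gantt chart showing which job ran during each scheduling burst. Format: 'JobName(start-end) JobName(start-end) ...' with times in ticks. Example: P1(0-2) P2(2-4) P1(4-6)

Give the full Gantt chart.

t=0-2: P1@Q0 runs 2, rem=12, quantum used, demote→Q1. Q0=[P2,P3,P4,P5] Q1=[P1] Q2=[]
t=2-4: P2@Q0 runs 2, rem=12, I/O yield, promote→Q0. Q0=[P3,P4,P5,P2] Q1=[P1] Q2=[]
t=4-6: P3@Q0 runs 2, rem=9, quantum used, demote→Q1. Q0=[P4,P5,P2] Q1=[P1,P3] Q2=[]
t=6-8: P4@Q0 runs 2, rem=10, quantum used, demote→Q1. Q0=[P5,P2] Q1=[P1,P3,P4] Q2=[]
t=8-10: P5@Q0 runs 2, rem=9, quantum used, demote→Q1. Q0=[P2] Q1=[P1,P3,P4,P5] Q2=[]
t=10-12: P2@Q0 runs 2, rem=10, I/O yield, promote→Q0. Q0=[P2] Q1=[P1,P3,P4,P5] Q2=[]
t=12-14: P2@Q0 runs 2, rem=8, I/O yield, promote→Q0. Q0=[P2] Q1=[P1,P3,P4,P5] Q2=[]
t=14-16: P2@Q0 runs 2, rem=6, I/O yield, promote→Q0. Q0=[P2] Q1=[P1,P3,P4,P5] Q2=[]
t=16-18: P2@Q0 runs 2, rem=4, I/O yield, promote→Q0. Q0=[P2] Q1=[P1,P3,P4,P5] Q2=[]
t=18-20: P2@Q0 runs 2, rem=2, I/O yield, promote→Q0. Q0=[P2] Q1=[P1,P3,P4,P5] Q2=[]
t=20-22: P2@Q0 runs 2, rem=0, completes. Q0=[] Q1=[P1,P3,P4,P5] Q2=[]
t=22-26: P1@Q1 runs 4, rem=8, quantum used, demote→Q2. Q0=[] Q1=[P3,P4,P5] Q2=[P1]
t=26-30: P3@Q1 runs 4, rem=5, quantum used, demote→Q2. Q0=[] Q1=[P4,P5] Q2=[P1,P3]
t=30-34: P4@Q1 runs 4, rem=6, quantum used, demote→Q2. Q0=[] Q1=[P5] Q2=[P1,P3,P4]
t=34-38: P5@Q1 runs 4, rem=5, quantum used, demote→Q2. Q0=[] Q1=[] Q2=[P1,P3,P4,P5]
t=38-46: P1@Q2 runs 8, rem=0, completes. Q0=[] Q1=[] Q2=[P3,P4,P5]
t=46-51: P3@Q2 runs 5, rem=0, completes. Q0=[] Q1=[] Q2=[P4,P5]
t=51-57: P4@Q2 runs 6, rem=0, completes. Q0=[] Q1=[] Q2=[P5]
t=57-62: P5@Q2 runs 5, rem=0, completes. Q0=[] Q1=[] Q2=[]

Answer: P1(0-2) P2(2-4) P3(4-6) P4(6-8) P5(8-10) P2(10-12) P2(12-14) P2(14-16) P2(16-18) P2(18-20) P2(20-22) P1(22-26) P3(26-30) P4(30-34) P5(34-38) P1(38-46) P3(46-51) P4(51-57) P5(57-62)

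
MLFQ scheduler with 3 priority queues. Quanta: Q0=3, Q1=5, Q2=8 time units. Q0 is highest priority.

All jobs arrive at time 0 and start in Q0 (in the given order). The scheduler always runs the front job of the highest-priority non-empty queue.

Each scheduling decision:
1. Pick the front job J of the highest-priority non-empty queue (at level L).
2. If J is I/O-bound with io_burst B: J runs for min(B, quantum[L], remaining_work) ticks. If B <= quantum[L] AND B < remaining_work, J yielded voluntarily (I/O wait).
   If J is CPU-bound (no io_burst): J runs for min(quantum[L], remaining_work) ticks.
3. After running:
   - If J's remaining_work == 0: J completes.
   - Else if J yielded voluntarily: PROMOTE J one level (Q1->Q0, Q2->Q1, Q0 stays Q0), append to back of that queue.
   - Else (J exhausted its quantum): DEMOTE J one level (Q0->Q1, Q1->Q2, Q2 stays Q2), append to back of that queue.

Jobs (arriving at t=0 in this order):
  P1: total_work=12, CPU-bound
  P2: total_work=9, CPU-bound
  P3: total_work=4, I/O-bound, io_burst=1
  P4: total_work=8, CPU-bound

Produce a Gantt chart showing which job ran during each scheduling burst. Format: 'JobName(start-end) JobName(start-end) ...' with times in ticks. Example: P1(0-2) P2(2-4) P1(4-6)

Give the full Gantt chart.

t=0-3: P1@Q0 runs 3, rem=9, quantum used, demote→Q1. Q0=[P2,P3,P4] Q1=[P1] Q2=[]
t=3-6: P2@Q0 runs 3, rem=6, quantum used, demote→Q1. Q0=[P3,P4] Q1=[P1,P2] Q2=[]
t=6-7: P3@Q0 runs 1, rem=3, I/O yield, promote→Q0. Q0=[P4,P3] Q1=[P1,P2] Q2=[]
t=7-10: P4@Q0 runs 3, rem=5, quantum used, demote→Q1. Q0=[P3] Q1=[P1,P2,P4] Q2=[]
t=10-11: P3@Q0 runs 1, rem=2, I/O yield, promote→Q0. Q0=[P3] Q1=[P1,P2,P4] Q2=[]
t=11-12: P3@Q0 runs 1, rem=1, I/O yield, promote→Q0. Q0=[P3] Q1=[P1,P2,P4] Q2=[]
t=12-13: P3@Q0 runs 1, rem=0, completes. Q0=[] Q1=[P1,P2,P4] Q2=[]
t=13-18: P1@Q1 runs 5, rem=4, quantum used, demote→Q2. Q0=[] Q1=[P2,P4] Q2=[P1]
t=18-23: P2@Q1 runs 5, rem=1, quantum used, demote→Q2. Q0=[] Q1=[P4] Q2=[P1,P2]
t=23-28: P4@Q1 runs 5, rem=0, completes. Q0=[] Q1=[] Q2=[P1,P2]
t=28-32: P1@Q2 runs 4, rem=0, completes. Q0=[] Q1=[] Q2=[P2]
t=32-33: P2@Q2 runs 1, rem=0, completes. Q0=[] Q1=[] Q2=[]

Answer: P1(0-3) P2(3-6) P3(6-7) P4(7-10) P3(10-11) P3(11-12) P3(12-13) P1(13-18) P2(18-23) P4(23-28) P1(28-32) P2(32-33)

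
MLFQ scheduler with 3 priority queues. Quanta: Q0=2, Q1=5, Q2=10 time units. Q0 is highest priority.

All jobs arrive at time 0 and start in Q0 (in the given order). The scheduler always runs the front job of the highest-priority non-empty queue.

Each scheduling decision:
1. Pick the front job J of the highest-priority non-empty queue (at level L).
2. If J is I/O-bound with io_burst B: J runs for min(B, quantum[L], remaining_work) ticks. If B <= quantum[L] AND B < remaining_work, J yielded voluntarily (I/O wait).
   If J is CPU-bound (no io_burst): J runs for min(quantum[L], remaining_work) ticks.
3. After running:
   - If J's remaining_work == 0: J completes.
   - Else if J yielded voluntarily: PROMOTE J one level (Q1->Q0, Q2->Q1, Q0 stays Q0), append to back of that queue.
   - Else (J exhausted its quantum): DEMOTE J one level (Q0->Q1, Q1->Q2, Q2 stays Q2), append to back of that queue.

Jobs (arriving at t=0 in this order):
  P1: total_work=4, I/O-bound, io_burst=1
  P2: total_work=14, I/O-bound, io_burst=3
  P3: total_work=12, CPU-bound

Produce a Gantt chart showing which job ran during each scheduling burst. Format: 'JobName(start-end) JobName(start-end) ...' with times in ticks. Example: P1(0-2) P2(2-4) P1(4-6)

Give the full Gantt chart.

t=0-1: P1@Q0 runs 1, rem=3, I/O yield, promote→Q0. Q0=[P2,P3,P1] Q1=[] Q2=[]
t=1-3: P2@Q0 runs 2, rem=12, quantum used, demote→Q1. Q0=[P3,P1] Q1=[P2] Q2=[]
t=3-5: P3@Q0 runs 2, rem=10, quantum used, demote→Q1. Q0=[P1] Q1=[P2,P3] Q2=[]
t=5-6: P1@Q0 runs 1, rem=2, I/O yield, promote→Q0. Q0=[P1] Q1=[P2,P3] Q2=[]
t=6-7: P1@Q0 runs 1, rem=1, I/O yield, promote→Q0. Q0=[P1] Q1=[P2,P3] Q2=[]
t=7-8: P1@Q0 runs 1, rem=0, completes. Q0=[] Q1=[P2,P3] Q2=[]
t=8-11: P2@Q1 runs 3, rem=9, I/O yield, promote→Q0. Q0=[P2] Q1=[P3] Q2=[]
t=11-13: P2@Q0 runs 2, rem=7, quantum used, demote→Q1. Q0=[] Q1=[P3,P2] Q2=[]
t=13-18: P3@Q1 runs 5, rem=5, quantum used, demote→Q2. Q0=[] Q1=[P2] Q2=[P3]
t=18-21: P2@Q1 runs 3, rem=4, I/O yield, promote→Q0. Q0=[P2] Q1=[] Q2=[P3]
t=21-23: P2@Q0 runs 2, rem=2, quantum used, demote→Q1. Q0=[] Q1=[P2] Q2=[P3]
t=23-25: P2@Q1 runs 2, rem=0, completes. Q0=[] Q1=[] Q2=[P3]
t=25-30: P3@Q2 runs 5, rem=0, completes. Q0=[] Q1=[] Q2=[]

Answer: P1(0-1) P2(1-3) P3(3-5) P1(5-6) P1(6-7) P1(7-8) P2(8-11) P2(11-13) P3(13-18) P2(18-21) P2(21-23) P2(23-25) P3(25-30)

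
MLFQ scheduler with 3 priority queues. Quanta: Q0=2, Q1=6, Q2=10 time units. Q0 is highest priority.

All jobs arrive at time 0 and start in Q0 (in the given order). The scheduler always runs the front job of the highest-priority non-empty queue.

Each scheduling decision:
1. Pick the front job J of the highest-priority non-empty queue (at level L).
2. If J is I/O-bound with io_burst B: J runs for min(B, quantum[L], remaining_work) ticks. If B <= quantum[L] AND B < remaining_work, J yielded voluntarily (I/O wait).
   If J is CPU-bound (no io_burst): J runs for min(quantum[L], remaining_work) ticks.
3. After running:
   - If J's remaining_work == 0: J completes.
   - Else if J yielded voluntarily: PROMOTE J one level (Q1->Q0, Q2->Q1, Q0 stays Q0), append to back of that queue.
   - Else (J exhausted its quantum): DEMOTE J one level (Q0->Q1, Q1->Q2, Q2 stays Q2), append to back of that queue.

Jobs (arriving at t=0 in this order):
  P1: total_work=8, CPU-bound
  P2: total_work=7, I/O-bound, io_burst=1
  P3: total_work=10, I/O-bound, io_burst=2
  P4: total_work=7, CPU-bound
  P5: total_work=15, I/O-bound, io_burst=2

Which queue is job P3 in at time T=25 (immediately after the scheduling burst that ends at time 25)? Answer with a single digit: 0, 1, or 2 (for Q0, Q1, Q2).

Answer: 0

Derivation:
t=0-2: P1@Q0 runs 2, rem=6, quantum used, demote→Q1. Q0=[P2,P3,P4,P5] Q1=[P1] Q2=[]
t=2-3: P2@Q0 runs 1, rem=6, I/O yield, promote→Q0. Q0=[P3,P4,P5,P2] Q1=[P1] Q2=[]
t=3-5: P3@Q0 runs 2, rem=8, I/O yield, promote→Q0. Q0=[P4,P5,P2,P3] Q1=[P1] Q2=[]
t=5-7: P4@Q0 runs 2, rem=5, quantum used, demote→Q1. Q0=[P5,P2,P3] Q1=[P1,P4] Q2=[]
t=7-9: P5@Q0 runs 2, rem=13, I/O yield, promote→Q0. Q0=[P2,P3,P5] Q1=[P1,P4] Q2=[]
t=9-10: P2@Q0 runs 1, rem=5, I/O yield, promote→Q0. Q0=[P3,P5,P2] Q1=[P1,P4] Q2=[]
t=10-12: P3@Q0 runs 2, rem=6, I/O yield, promote→Q0. Q0=[P5,P2,P3] Q1=[P1,P4] Q2=[]
t=12-14: P5@Q0 runs 2, rem=11, I/O yield, promote→Q0. Q0=[P2,P3,P5] Q1=[P1,P4] Q2=[]
t=14-15: P2@Q0 runs 1, rem=4, I/O yield, promote→Q0. Q0=[P3,P5,P2] Q1=[P1,P4] Q2=[]
t=15-17: P3@Q0 runs 2, rem=4, I/O yield, promote→Q0. Q0=[P5,P2,P3] Q1=[P1,P4] Q2=[]
t=17-19: P5@Q0 runs 2, rem=9, I/O yield, promote→Q0. Q0=[P2,P3,P5] Q1=[P1,P4] Q2=[]
t=19-20: P2@Q0 runs 1, rem=3, I/O yield, promote→Q0. Q0=[P3,P5,P2] Q1=[P1,P4] Q2=[]
t=20-22: P3@Q0 runs 2, rem=2, I/O yield, promote→Q0. Q0=[P5,P2,P3] Q1=[P1,P4] Q2=[]
t=22-24: P5@Q0 runs 2, rem=7, I/O yield, promote→Q0. Q0=[P2,P3,P5] Q1=[P1,P4] Q2=[]
t=24-25: P2@Q0 runs 1, rem=2, I/O yield, promote→Q0. Q0=[P3,P5,P2] Q1=[P1,P4] Q2=[]
t=25-27: P3@Q0 runs 2, rem=0, completes. Q0=[P5,P2] Q1=[P1,P4] Q2=[]
t=27-29: P5@Q0 runs 2, rem=5, I/O yield, promote→Q0. Q0=[P2,P5] Q1=[P1,P4] Q2=[]
t=29-30: P2@Q0 runs 1, rem=1, I/O yield, promote→Q0. Q0=[P5,P2] Q1=[P1,P4] Q2=[]
t=30-32: P5@Q0 runs 2, rem=3, I/O yield, promote→Q0. Q0=[P2,P5] Q1=[P1,P4] Q2=[]
t=32-33: P2@Q0 runs 1, rem=0, completes. Q0=[P5] Q1=[P1,P4] Q2=[]
t=33-35: P5@Q0 runs 2, rem=1, I/O yield, promote→Q0. Q0=[P5] Q1=[P1,P4] Q2=[]
t=35-36: P5@Q0 runs 1, rem=0, completes. Q0=[] Q1=[P1,P4] Q2=[]
t=36-42: P1@Q1 runs 6, rem=0, completes. Q0=[] Q1=[P4] Q2=[]
t=42-47: P4@Q1 runs 5, rem=0, completes. Q0=[] Q1=[] Q2=[]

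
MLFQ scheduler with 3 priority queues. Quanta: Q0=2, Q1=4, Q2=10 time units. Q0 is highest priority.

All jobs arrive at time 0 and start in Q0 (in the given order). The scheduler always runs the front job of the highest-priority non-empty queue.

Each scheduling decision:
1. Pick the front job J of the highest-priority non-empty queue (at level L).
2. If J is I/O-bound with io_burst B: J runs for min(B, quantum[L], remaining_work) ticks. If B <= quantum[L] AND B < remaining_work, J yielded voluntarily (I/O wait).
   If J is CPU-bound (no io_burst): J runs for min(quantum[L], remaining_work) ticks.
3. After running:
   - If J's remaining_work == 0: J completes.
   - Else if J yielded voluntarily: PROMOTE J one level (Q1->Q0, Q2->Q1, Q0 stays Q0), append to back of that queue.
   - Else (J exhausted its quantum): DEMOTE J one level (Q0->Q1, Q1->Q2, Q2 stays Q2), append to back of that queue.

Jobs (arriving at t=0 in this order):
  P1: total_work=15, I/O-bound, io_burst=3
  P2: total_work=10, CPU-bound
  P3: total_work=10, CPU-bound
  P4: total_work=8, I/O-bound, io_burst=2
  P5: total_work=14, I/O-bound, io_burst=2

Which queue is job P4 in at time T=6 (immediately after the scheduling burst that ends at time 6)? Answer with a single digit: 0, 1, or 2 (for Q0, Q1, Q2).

t=0-2: P1@Q0 runs 2, rem=13, quantum used, demote→Q1. Q0=[P2,P3,P4,P5] Q1=[P1] Q2=[]
t=2-4: P2@Q0 runs 2, rem=8, quantum used, demote→Q1. Q0=[P3,P4,P5] Q1=[P1,P2] Q2=[]
t=4-6: P3@Q0 runs 2, rem=8, quantum used, demote→Q1. Q0=[P4,P5] Q1=[P1,P2,P3] Q2=[]
t=6-8: P4@Q0 runs 2, rem=6, I/O yield, promote→Q0. Q0=[P5,P4] Q1=[P1,P2,P3] Q2=[]
t=8-10: P5@Q0 runs 2, rem=12, I/O yield, promote→Q0. Q0=[P4,P5] Q1=[P1,P2,P3] Q2=[]
t=10-12: P4@Q0 runs 2, rem=4, I/O yield, promote→Q0. Q0=[P5,P4] Q1=[P1,P2,P3] Q2=[]
t=12-14: P5@Q0 runs 2, rem=10, I/O yield, promote→Q0. Q0=[P4,P5] Q1=[P1,P2,P3] Q2=[]
t=14-16: P4@Q0 runs 2, rem=2, I/O yield, promote→Q0. Q0=[P5,P4] Q1=[P1,P2,P3] Q2=[]
t=16-18: P5@Q0 runs 2, rem=8, I/O yield, promote→Q0. Q0=[P4,P5] Q1=[P1,P2,P3] Q2=[]
t=18-20: P4@Q0 runs 2, rem=0, completes. Q0=[P5] Q1=[P1,P2,P3] Q2=[]
t=20-22: P5@Q0 runs 2, rem=6, I/O yield, promote→Q0. Q0=[P5] Q1=[P1,P2,P3] Q2=[]
t=22-24: P5@Q0 runs 2, rem=4, I/O yield, promote→Q0. Q0=[P5] Q1=[P1,P2,P3] Q2=[]
t=24-26: P5@Q0 runs 2, rem=2, I/O yield, promote→Q0. Q0=[P5] Q1=[P1,P2,P3] Q2=[]
t=26-28: P5@Q0 runs 2, rem=0, completes. Q0=[] Q1=[P1,P2,P3] Q2=[]
t=28-31: P1@Q1 runs 3, rem=10, I/O yield, promote→Q0. Q0=[P1] Q1=[P2,P3] Q2=[]
t=31-33: P1@Q0 runs 2, rem=8, quantum used, demote→Q1. Q0=[] Q1=[P2,P3,P1] Q2=[]
t=33-37: P2@Q1 runs 4, rem=4, quantum used, demote→Q2. Q0=[] Q1=[P3,P1] Q2=[P2]
t=37-41: P3@Q1 runs 4, rem=4, quantum used, demote→Q2. Q0=[] Q1=[P1] Q2=[P2,P3]
t=41-44: P1@Q1 runs 3, rem=5, I/O yield, promote→Q0. Q0=[P1] Q1=[] Q2=[P2,P3]
t=44-46: P1@Q0 runs 2, rem=3, quantum used, demote→Q1. Q0=[] Q1=[P1] Q2=[P2,P3]
t=46-49: P1@Q1 runs 3, rem=0, completes. Q0=[] Q1=[] Q2=[P2,P3]
t=49-53: P2@Q2 runs 4, rem=0, completes. Q0=[] Q1=[] Q2=[P3]
t=53-57: P3@Q2 runs 4, rem=0, completes. Q0=[] Q1=[] Q2=[]

Answer: 0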